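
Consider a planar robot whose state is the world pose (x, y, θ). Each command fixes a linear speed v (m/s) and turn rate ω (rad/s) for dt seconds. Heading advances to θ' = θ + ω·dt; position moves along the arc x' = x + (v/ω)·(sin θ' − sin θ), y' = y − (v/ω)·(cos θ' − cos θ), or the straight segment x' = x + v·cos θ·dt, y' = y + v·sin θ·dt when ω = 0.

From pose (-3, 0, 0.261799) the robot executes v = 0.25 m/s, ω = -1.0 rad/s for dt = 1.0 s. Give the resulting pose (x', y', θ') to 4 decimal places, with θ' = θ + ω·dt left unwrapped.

(-2.7671, -0.0566, -0.7382)

θ' = 0.2618 + -1.0·1.0 = -0.7382
R = v/ω = 0.25/-1.0 = -0.2500
x' = -3 + -0.2500·(sin -0.7382 − sin 0.2618) = -2.7671
y' = 0 − -0.2500·(cos -0.7382 − cos 0.2618) = -0.0566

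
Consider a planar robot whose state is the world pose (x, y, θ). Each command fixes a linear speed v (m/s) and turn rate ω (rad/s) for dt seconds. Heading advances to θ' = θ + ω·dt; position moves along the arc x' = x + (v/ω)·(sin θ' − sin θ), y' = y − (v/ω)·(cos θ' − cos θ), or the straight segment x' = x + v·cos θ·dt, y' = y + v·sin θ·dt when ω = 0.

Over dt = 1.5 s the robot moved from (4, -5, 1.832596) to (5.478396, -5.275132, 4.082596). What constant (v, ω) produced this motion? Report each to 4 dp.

v = -1.2500, ω = 1.5000

Δθ = 4.082596 − 1.832596 = 2.250000
ω = Δθ/dt = 2.250000/1.5 = 1.5000
R = Δx/(sin θ' − sin θ) = -0.8333
v = R·ω = -0.8333·1.5000 = -1.2500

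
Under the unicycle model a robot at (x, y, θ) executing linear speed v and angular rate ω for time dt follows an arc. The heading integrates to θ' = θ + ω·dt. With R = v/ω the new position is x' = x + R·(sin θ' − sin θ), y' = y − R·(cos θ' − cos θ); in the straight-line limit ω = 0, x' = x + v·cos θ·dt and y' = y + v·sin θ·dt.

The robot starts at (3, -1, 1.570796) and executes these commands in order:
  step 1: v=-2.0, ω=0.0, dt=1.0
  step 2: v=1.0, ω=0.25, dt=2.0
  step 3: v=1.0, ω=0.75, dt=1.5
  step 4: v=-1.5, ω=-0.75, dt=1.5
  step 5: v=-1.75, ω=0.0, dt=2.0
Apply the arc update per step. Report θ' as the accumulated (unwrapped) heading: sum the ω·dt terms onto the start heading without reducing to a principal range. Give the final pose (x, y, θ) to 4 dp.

step 1: θ'=1.5708 (straight) → pose (3.0000, -3.0000, 1.5708)
step 2: θ'=2.0708 (R=4.0000) → pose (2.5103, -1.0823, 2.0708)
step 3: θ'=3.1958 (R=1.3333) → pose (1.2680, -0.3902, 3.1958)
step 4: θ'=2.0708 (R=2.0000) → pose (3.1315, -1.4284, 2.0708)
step 5: θ'=2.0708 (straight) → pose (4.8095, -4.4999, 2.0708)

(4.8095, -4.4999, 2.0708)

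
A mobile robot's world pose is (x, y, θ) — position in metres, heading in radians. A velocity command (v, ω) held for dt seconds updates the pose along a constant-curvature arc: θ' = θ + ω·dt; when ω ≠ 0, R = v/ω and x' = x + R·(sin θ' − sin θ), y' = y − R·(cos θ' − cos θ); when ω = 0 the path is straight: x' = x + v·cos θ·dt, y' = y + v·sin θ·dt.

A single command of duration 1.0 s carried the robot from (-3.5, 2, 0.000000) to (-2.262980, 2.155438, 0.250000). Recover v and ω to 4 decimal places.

Δθ = 0.250000 − 0.000000 = 0.250000
ω = Δθ/dt = 0.250000/1.0 = 0.2500
R = Δx/(sin θ' − sin θ) = 5.0000
v = R·ω = 5.0000·0.2500 = 1.2500

v = 1.2500, ω = 0.2500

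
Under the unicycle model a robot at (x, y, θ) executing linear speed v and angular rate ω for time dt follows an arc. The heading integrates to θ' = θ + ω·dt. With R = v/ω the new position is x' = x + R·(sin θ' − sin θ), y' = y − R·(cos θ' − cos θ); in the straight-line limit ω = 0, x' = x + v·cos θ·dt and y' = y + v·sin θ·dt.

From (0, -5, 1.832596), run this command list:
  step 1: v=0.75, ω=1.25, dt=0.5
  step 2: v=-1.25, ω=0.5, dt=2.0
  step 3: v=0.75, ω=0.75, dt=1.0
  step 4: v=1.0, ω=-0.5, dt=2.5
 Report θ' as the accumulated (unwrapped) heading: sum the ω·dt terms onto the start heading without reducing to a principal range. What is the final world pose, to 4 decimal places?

step 1: θ'=2.4576 (R=0.6000) → pose (-0.2004, -4.6903, 2.4576)
step 2: θ'=3.4576 (R=-2.5000) → pose (2.1562, -5.1288, 3.4576)
step 3: θ'=4.2076 (R=1.0000) → pose (1.5917, -5.5957, 4.2076)
step 4: θ'=2.9576 (R=-2.0000) → pose (-0.5247, -6.5947, 2.9576)

(-0.5247, -6.5947, 2.9576)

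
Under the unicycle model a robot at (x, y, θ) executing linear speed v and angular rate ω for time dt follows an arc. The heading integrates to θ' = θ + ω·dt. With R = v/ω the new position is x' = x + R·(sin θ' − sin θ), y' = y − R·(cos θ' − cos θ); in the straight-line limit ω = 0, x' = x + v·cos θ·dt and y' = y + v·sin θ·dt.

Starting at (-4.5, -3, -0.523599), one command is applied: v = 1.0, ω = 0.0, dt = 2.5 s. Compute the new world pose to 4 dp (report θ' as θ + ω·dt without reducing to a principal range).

(-2.3349, -4.2500, -0.5236)

θ' = -0.5236 + 0.0·2.5 = -0.5236
ω = 0 → straight: x' = -4.5 + 1.0·cos(-0.5236)·2.5 = -2.3349
y' = -3 + 1.0·sin(-0.5236)·2.5 = -4.2500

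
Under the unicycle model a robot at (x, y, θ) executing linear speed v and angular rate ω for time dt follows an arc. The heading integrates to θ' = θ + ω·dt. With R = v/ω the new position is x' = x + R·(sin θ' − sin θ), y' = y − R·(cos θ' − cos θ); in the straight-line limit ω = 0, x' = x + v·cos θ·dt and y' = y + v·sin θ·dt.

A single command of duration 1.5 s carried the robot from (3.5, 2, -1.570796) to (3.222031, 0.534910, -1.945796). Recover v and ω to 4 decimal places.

v = 1.0000, ω = -0.2500

Δθ = -1.945796 − -1.570796 = -0.375000
ω = Δθ/dt = -0.375000/1.5 = -0.2500
R = −Δy/(cos θ' − cos θ) = -4.0000
v = R·ω = -4.0000·-0.2500 = 1.0000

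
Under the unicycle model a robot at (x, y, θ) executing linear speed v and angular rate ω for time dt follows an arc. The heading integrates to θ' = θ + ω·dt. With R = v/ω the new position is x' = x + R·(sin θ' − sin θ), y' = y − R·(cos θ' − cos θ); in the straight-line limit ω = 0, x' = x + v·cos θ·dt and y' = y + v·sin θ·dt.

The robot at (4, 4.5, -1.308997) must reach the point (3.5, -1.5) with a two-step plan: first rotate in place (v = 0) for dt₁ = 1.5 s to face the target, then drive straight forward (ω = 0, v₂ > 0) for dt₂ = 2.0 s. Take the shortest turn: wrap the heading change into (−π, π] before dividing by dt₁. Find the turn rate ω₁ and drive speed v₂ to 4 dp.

heading to target = atan2(-1.5−4.5, 3.5−4) = -1.6539
Δθ = wrap(-1.6539 − -1.3090) = -0.3449; ω₁ = Δθ/dt₁ = -0.2300
distance = √((3.5−4)² + (-1.5−4.5)²) = 6.0208; v₂ = distance/dt₂ = 3.0104

ω₁ = -0.2300, v₂ = 3.0104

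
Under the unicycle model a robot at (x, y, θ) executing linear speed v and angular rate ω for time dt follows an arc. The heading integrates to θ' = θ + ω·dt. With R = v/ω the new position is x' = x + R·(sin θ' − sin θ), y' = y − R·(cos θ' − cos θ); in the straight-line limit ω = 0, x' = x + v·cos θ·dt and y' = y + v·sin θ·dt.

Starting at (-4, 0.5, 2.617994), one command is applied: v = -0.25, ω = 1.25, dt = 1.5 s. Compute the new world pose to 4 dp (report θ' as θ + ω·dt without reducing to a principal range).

(-3.7048, 0.6297, 4.4930)

θ' = 2.6180 + 1.25·1.5 = 4.4930
R = v/ω = -0.25/1.25 = -0.2000
x' = -4 + -0.2000·(sin 4.4930 − sin 2.6180) = -3.7048
y' = 0.5 − -0.2000·(cos 4.4930 − cos 2.6180) = 0.6297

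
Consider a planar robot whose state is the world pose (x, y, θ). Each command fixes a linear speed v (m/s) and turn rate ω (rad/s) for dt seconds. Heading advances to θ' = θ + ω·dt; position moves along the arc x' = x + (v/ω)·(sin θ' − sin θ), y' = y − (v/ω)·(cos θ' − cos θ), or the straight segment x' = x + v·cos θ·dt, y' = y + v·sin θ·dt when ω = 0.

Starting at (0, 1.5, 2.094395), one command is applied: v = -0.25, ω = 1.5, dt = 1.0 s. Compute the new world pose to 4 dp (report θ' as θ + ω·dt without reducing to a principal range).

(0.2173, 1.4335, 3.5944)

θ' = 2.0944 + 1.5·1.0 = 3.5944
R = v/ω = -0.25/1.5 = -0.1667
x' = 0 + -0.1667·(sin 3.5944 − sin 2.0944) = 0.2173
y' = 1.5 − -0.1667·(cos 3.5944 − cos 2.0944) = 1.4335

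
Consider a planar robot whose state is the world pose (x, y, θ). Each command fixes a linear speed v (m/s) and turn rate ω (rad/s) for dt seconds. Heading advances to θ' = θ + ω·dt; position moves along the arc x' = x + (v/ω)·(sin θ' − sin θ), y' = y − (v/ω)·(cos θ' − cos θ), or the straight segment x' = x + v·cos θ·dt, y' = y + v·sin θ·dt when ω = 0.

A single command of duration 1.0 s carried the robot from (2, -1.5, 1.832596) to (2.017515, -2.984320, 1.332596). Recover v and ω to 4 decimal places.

Δθ = 1.332596 − 1.832596 = -0.500000
ω = Δθ/dt = -0.500000/1.0 = -0.5000
R = −Δy/(cos θ' − cos θ) = 3.0000
v = R·ω = 3.0000·-0.5000 = -1.5000

v = -1.5000, ω = -0.5000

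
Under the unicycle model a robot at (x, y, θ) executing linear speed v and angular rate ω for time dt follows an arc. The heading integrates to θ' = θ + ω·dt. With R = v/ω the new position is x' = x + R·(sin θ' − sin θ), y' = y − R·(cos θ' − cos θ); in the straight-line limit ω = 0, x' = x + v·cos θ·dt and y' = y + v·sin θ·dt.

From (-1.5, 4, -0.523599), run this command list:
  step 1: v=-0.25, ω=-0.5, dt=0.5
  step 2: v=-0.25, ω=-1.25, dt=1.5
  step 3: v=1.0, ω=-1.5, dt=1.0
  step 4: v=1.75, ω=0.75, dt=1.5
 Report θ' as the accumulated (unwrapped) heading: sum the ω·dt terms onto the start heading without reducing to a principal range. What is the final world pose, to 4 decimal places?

(-4.6802, 5.6958, -3.0236)

step 1: θ'=-0.7736 (R=0.5000) → pose (-1.5994, 4.0753, -0.7736)
step 2: θ'=-2.6486 (R=0.2000) → pose (-1.5543, 4.3946, -2.6486)
step 3: θ'=-4.1486 (R=-0.6667) → pose (-2.4333, 4.6256, -4.1486)
step 4: θ'=-3.0236 (R=2.3333) → pose (-4.6802, 5.6958, -3.0236)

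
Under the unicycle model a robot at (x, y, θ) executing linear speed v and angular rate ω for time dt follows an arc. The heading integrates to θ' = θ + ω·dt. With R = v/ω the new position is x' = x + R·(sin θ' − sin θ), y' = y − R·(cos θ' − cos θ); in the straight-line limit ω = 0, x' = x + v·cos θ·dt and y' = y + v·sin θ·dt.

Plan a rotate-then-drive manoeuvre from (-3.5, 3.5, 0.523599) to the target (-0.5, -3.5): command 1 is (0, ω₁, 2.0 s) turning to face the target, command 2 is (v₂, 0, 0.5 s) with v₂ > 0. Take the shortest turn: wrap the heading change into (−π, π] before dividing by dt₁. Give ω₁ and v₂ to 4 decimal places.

ω₁ = -0.8448, v₂ = 15.2315

heading to target = atan2(-3.5−3.5, -0.5−-3.5) = -1.1659
Δθ = wrap(-1.1659 − 0.5236) = -1.6895; ω₁ = Δθ/dt₁ = -0.8448
distance = √((-0.5−-3.5)² + (-3.5−3.5)²) = 7.6158; v₂ = distance/dt₂ = 15.2315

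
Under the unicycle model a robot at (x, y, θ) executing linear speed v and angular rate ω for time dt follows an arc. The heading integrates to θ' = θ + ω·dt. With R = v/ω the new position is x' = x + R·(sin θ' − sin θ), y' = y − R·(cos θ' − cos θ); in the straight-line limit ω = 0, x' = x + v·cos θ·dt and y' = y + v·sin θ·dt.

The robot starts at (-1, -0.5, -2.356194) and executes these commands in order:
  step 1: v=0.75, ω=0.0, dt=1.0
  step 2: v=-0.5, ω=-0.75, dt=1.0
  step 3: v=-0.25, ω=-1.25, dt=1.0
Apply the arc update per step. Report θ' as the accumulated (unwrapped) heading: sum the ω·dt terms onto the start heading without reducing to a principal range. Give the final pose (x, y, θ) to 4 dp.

(-0.8880, -0.9656, -4.3562)

step 1: θ'=-2.3562 (straight) → pose (-1.5303, -1.0303, -2.3562)
step 2: θ'=-3.1062 (R=0.6667) → pose (-1.0825, -0.8355, -3.1062)
step 3: θ'=-4.3562 (R=0.2000) → pose (-0.8880, -0.9656, -4.3562)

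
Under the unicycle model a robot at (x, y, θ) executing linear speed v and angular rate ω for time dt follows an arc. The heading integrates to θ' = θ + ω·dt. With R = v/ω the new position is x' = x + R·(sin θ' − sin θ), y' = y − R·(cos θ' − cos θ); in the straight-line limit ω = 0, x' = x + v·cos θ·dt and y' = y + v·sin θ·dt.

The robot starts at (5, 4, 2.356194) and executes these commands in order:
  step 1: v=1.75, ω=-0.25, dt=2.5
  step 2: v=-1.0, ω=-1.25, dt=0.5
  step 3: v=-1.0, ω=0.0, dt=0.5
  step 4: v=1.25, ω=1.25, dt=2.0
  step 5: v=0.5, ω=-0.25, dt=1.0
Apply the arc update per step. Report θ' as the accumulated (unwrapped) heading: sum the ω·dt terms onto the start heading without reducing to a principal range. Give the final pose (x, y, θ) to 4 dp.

(0.9288, 8.0745, 3.3562)

step 1: θ'=1.7312 (R=-7.0000) → pose (3.0396, 7.8318, 1.7312)
step 2: θ'=1.1062 (R=0.8000) → pose (2.9651, 7.3455, 1.1062)
step 3: θ'=1.1062 (straight) → pose (2.7410, 6.8985, 1.1062)
step 4: θ'=3.6062 (R=1.0000) → pose (1.3990, 8.2406, 3.6062)
step 5: θ'=3.3562 (R=-2.0000) → pose (0.9288, 8.0745, 3.3562)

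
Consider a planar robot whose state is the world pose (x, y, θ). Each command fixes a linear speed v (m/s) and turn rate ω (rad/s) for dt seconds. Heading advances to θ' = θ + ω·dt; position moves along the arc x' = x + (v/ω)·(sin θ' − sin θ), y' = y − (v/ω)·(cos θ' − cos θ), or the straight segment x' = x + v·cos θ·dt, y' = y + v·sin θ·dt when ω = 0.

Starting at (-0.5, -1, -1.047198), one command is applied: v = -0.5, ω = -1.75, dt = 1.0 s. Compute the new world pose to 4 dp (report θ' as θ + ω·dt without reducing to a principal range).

(-0.3490, -0.5882, -2.7972)

θ' = -1.0472 + -1.75·1.0 = -2.7972
R = v/ω = -0.5/-1.75 = 0.2857
x' = -0.5 + 0.2857·(sin -2.7972 − sin -1.0472) = -0.3490
y' = -1 − 0.2857·(cos -2.7972 − cos -1.0472) = -0.5882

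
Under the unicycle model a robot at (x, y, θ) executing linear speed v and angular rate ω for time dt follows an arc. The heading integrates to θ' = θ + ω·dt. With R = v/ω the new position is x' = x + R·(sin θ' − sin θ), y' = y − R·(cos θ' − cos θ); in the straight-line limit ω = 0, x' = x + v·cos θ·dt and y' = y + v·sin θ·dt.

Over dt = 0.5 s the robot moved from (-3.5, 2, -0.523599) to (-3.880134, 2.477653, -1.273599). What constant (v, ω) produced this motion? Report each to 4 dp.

v = -1.2500, ω = -1.5000

Δθ = -1.273599 − -0.523599 = -0.750000
ω = Δθ/dt = -0.750000/0.5 = -1.5000
R = −Δy/(cos θ' − cos θ) = 0.8333
v = R·ω = 0.8333·-1.5000 = -1.2500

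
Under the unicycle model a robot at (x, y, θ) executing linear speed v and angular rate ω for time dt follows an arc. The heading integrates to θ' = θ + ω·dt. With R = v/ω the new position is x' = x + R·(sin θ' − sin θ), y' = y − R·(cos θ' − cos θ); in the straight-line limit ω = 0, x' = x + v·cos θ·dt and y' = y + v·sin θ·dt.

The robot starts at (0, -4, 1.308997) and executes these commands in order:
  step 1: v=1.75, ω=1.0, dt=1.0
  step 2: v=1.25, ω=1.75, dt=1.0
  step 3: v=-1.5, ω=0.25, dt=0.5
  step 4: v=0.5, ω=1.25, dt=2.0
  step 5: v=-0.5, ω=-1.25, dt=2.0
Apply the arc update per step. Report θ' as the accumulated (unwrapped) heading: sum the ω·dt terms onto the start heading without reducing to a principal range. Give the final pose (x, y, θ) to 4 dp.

step 1: θ'=2.3090 (R=1.7500) → pose (-0.3959, -2.3694, 2.3090)
step 2: θ'=4.0590 (R=0.7143) → pose (-1.4914, -2.4159, 4.0590)
step 3: θ'=4.1840 (R=-6.0000) → pose (-1.0739, -1.7934, 4.1840)
step 4: θ'=6.6840 (R=0.4000) → pose (-0.5724, -2.3634, 6.6840)
step 5: θ'=4.1840 (R=0.4000) → pose (-1.0739, -1.7934, 4.1840)

(-1.0739, -1.7934, 4.1840)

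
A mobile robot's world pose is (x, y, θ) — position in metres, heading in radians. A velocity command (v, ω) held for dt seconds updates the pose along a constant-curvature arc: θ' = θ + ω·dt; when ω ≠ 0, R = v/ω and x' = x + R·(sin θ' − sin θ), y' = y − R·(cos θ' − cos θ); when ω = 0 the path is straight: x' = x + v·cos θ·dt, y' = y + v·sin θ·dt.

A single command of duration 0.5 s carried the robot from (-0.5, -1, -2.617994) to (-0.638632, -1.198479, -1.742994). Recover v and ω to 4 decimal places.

Δθ = -1.742994 − -2.617994 = 0.875000
ω = Δθ/dt = 0.875000/0.5 = 1.7500
R = −Δy/(cos θ' − cos θ) = 0.2857
v = R·ω = 0.2857·1.7500 = 0.5000

v = 0.5000, ω = 1.7500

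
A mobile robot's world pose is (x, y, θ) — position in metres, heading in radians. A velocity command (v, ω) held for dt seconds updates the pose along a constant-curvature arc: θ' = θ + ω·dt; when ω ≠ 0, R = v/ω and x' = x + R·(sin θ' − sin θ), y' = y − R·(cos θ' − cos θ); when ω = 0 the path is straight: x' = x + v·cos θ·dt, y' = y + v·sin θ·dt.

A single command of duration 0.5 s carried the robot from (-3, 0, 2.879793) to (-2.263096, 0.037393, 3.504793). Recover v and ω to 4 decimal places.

Δθ = 3.504793 − 2.879793 = 0.625000
ω = Δθ/dt = 0.625000/0.5 = 1.2500
R = Δx/(sin θ' − sin θ) = -1.2000
v = R·ω = -1.2000·1.2500 = -1.5000

v = -1.5000, ω = 1.2500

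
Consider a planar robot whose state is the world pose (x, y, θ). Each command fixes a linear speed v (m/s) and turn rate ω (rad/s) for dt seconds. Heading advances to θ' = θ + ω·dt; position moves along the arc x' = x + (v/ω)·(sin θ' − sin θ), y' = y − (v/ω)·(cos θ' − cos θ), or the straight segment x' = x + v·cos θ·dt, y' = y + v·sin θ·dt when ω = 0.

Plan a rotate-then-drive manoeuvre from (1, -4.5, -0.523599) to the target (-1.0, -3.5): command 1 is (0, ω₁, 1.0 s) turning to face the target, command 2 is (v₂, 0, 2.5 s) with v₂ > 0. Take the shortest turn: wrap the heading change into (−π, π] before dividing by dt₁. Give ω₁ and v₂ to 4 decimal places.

ω₁ = -3.0816, v₂ = 0.8944

heading to target = atan2(-3.5−-4.5, -1−1) = 2.6779
Δθ = wrap(2.6779 − -0.5236) = -3.0816; ω₁ = Δθ/dt₁ = -3.0816
distance = √((-1−1)² + (-3.5−-4.5)²) = 2.2361; v₂ = distance/dt₂ = 0.8944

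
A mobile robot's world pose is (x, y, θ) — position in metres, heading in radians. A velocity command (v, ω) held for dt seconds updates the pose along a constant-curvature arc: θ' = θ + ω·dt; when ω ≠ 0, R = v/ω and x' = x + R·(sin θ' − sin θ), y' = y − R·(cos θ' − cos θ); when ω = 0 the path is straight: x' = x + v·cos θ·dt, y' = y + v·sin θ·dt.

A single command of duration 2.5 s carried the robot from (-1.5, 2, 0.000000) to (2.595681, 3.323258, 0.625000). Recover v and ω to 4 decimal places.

v = 1.7500, ω = 0.2500

Δθ = 0.625000 − 0.000000 = 0.625000
ω = Δθ/dt = 0.625000/2.5 = 0.2500
R = Δx/(sin θ' − sin θ) = 7.0000
v = R·ω = 7.0000·0.2500 = 1.7500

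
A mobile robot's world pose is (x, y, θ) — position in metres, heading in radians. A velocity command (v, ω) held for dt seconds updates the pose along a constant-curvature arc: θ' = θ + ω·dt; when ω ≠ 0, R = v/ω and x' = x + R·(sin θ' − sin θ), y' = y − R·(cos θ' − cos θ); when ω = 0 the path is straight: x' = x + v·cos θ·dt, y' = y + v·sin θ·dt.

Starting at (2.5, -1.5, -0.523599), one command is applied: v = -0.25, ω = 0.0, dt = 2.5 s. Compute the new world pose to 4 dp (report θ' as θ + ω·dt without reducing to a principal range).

θ' = -0.5236 + 0.0·2.5 = -0.5236
ω = 0 → straight: x' = 2.5 + -0.25·cos(-0.5236)·2.5 = 1.9587
y' = -1.5 + -0.25·sin(-0.5236)·2.5 = -1.1875

(1.9587, -1.1875, -0.5236)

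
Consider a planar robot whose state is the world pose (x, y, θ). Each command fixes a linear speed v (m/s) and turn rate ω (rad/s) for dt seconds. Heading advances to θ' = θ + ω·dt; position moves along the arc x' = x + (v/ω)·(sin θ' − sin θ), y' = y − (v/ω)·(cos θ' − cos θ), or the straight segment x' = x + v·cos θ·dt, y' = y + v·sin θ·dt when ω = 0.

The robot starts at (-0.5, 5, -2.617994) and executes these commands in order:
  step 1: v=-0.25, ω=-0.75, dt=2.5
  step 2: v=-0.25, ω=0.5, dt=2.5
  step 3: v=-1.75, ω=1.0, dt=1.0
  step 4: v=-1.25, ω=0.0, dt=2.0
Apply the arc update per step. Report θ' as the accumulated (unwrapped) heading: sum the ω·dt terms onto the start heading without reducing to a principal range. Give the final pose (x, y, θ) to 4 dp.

(3.5326, 7.0027, -2.2430)

step 1: θ'=-4.4930 (R=0.3333) → pose (-0.0080, 4.7839, -4.4930)
step 2: θ'=-3.2430 (R=-0.5000) → pose (0.4294, 4.3953, -3.2430)
step 3: θ'=-2.2430 (R=-1.7500) → pose (1.9759, 5.0465, -2.2430)
step 4: θ'=-2.2430 (straight) → pose (3.5326, 7.0027, -2.2430)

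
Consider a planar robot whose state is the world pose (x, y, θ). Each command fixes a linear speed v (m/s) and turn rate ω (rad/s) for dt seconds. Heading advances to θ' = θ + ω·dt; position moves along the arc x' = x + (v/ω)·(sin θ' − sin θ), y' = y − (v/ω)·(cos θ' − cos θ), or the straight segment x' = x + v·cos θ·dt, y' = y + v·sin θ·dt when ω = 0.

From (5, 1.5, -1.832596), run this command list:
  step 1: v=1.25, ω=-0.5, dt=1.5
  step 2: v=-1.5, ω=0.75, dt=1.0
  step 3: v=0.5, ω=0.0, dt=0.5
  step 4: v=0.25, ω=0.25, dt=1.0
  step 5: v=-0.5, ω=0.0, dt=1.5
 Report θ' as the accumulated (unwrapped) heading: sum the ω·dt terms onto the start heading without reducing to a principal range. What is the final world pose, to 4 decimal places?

step 1: θ'=-2.5826 (R=-2.5000) → pose (3.9110, 0.0276, -2.5826)
step 2: θ'=-1.8326 (R=-2.0000) → pose (4.7822, 1.2055, -1.8326)
step 3: θ'=-1.8326 (straight) → pose (4.7175, 0.9640, -1.8326)
step 4: θ'=-1.5826 (R=1.0000) → pose (4.6835, 0.7170, -1.5826)
step 5: θ'=-1.5826 (straight) → pose (4.6923, 1.4670, -1.5826)

(4.6923, 1.4670, -1.5826)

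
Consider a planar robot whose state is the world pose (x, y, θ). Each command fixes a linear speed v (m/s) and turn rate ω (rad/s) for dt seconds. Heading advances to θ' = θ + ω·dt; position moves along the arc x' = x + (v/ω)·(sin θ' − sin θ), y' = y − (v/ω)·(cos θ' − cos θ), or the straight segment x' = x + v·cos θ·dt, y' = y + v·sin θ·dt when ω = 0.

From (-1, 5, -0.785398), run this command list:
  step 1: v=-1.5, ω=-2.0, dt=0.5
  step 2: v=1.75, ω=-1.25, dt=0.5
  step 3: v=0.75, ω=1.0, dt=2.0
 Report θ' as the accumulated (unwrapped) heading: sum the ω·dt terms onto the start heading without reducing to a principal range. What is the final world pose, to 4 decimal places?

step 1: θ'=-1.7854 (R=0.7500) → pose (-1.2025, 5.6900, -1.7854)
step 2: θ'=-2.4104 (R=-1.4000) → pose (-1.6355, 4.9461, -2.4104)
step 3: θ'=-0.4104 (R=0.7500) → pose (-1.4339, 3.7001, -0.4104)

(-1.4339, 3.7001, -0.4104)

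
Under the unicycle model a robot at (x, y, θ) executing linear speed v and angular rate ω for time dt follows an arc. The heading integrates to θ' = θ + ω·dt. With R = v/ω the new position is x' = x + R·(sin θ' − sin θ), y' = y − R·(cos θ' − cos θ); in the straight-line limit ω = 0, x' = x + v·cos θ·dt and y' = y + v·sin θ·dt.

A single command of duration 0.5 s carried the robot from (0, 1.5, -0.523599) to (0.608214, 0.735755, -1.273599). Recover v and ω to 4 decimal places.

Δθ = -1.273599 − -0.523599 = -0.750000
ω = Δθ/dt = -0.750000/0.5 = -1.5000
R = −Δy/(cos θ' − cos θ) = -1.3333
v = R·ω = -1.3333·-1.5000 = 2.0000

v = 2.0000, ω = -1.5000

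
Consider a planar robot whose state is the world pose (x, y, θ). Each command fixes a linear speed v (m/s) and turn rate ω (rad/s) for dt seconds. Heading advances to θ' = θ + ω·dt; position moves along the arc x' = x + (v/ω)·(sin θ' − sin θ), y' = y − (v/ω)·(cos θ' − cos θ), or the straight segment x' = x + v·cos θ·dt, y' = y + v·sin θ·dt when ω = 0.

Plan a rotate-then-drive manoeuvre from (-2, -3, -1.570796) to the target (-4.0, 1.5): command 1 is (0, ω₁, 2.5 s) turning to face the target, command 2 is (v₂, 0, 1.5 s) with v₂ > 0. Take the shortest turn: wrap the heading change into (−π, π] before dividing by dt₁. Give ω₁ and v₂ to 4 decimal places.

heading to target = atan2(1.5−-3, -4−-2) = 1.9890
Δθ = wrap(1.9890 − -1.5708) = -2.7234; ω₁ = Δθ/dt₁ = -1.0893
distance = √((-4−-2)² + (1.5−-3)²) = 4.9244; v₂ = distance/dt₂ = 3.2830

ω₁ = -1.0893, v₂ = 3.2830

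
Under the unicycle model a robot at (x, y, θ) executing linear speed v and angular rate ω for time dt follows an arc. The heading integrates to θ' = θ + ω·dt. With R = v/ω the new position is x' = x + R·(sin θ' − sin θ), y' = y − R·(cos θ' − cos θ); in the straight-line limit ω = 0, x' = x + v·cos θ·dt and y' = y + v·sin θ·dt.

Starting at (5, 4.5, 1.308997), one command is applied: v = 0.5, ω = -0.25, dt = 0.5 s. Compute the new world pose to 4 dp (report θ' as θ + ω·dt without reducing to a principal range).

(5.0796, 4.7368, 1.1840)

θ' = 1.3090 + -0.25·0.5 = 1.1840
R = v/ω = 0.5/-0.25 = -2.0000
x' = 5 + -2.0000·(sin 1.1840 − sin 1.3090) = 5.0796
y' = 4.5 − -2.0000·(cos 1.1840 − cos 1.3090) = 4.7368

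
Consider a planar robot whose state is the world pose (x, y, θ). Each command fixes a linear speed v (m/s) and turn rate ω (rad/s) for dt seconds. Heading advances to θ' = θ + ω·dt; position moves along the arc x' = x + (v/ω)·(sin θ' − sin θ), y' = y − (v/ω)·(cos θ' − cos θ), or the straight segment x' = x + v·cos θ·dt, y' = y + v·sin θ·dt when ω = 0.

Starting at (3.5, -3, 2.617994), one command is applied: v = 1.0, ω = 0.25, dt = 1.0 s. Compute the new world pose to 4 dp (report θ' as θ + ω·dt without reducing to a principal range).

θ' = 2.6180 + 0.25·1.0 = 2.8680
R = v/ω = 1.0/0.25 = 4.0000
x' = 3.5 + 4.0000·(sin 2.8680 − sin 2.6180) = 2.5808
y' = -3 − 4.0000·(cos 2.8680 − cos 2.6180) = -2.6129

(2.5808, -2.6129, 2.8680)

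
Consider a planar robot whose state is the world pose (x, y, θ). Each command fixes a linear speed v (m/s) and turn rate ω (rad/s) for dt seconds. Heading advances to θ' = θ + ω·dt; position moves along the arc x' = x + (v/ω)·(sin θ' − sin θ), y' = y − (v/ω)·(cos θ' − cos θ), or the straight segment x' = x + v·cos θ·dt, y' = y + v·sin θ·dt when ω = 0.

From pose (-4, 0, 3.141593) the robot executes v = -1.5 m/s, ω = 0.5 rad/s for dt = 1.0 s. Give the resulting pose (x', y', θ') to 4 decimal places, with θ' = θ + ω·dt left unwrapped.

θ' = 3.1416 + 0.5·1.0 = 3.6416
R = v/ω = -1.5/0.5 = -3.0000
x' = -4 + -3.0000·(sin 3.6416 − sin 3.1416) = -2.5617
y' = 0 − -3.0000·(cos 3.6416 − cos 3.1416) = 0.3673

(-2.5617, 0.3673, 3.6416)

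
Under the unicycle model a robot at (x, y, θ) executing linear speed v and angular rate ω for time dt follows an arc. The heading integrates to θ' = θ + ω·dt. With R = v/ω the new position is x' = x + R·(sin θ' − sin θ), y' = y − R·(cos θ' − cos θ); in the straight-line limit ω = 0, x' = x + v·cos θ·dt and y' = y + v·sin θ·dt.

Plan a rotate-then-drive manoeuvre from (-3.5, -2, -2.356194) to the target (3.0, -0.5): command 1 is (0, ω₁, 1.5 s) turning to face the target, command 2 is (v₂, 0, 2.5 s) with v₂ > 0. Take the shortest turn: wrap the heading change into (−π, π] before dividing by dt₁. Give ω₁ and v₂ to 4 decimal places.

ω₁ = 1.7220, v₂ = 2.6683

heading to target = atan2(-0.5−-2, 3−-3.5) = 0.2268
Δθ = wrap(0.2268 − -2.3562) = 2.5830; ω₁ = Δθ/dt₁ = 1.7220
distance = √((3−-3.5)² + (-0.5−-2)²) = 6.6708; v₂ = distance/dt₂ = 2.6683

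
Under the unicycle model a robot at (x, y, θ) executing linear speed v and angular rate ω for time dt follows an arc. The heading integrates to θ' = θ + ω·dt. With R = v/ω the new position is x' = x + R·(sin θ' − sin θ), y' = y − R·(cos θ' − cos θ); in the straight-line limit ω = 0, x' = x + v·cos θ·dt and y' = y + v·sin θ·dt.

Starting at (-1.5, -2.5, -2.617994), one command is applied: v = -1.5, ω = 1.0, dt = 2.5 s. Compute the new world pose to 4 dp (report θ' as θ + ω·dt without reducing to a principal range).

θ' = -2.6180 + 1.0·2.5 = -0.1180
R = v/ω = -1.5/1.0 = -1.5000
x' = -1.5 + -1.5000·(sin -0.1180 − sin -2.6180) = -2.0734
y' = -2.5 − -1.5000·(cos -0.1180 − cos -2.6180) = 0.2886

(-2.0734, 0.2886, -0.1180)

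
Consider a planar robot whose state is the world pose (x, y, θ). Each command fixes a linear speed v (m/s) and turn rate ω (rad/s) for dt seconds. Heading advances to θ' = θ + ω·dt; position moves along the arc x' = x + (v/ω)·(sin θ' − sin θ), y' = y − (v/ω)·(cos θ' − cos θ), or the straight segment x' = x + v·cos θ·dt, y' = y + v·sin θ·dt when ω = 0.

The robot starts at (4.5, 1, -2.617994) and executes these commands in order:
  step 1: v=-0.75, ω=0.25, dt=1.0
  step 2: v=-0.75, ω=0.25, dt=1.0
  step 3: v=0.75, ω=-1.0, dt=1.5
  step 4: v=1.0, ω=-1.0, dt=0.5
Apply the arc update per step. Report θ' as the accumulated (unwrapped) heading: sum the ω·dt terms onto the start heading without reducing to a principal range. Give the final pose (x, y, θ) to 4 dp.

(4.2076, 2.0896, -4.1180)

step 1: θ'=-2.3680 (R=-3.0000) → pose (5.0961, 1.4519, -2.3680)
step 2: θ'=-2.1180 (R=-3.0000) → pose (5.5620, 2.0372, -2.1180)
step 3: θ'=-3.6180 (R=-0.7500) → pose (4.5775, 1.7609, -3.6180)
step 4: θ'=-4.1180 (R=-1.0000) → pose (4.2076, 2.0896, -4.1180)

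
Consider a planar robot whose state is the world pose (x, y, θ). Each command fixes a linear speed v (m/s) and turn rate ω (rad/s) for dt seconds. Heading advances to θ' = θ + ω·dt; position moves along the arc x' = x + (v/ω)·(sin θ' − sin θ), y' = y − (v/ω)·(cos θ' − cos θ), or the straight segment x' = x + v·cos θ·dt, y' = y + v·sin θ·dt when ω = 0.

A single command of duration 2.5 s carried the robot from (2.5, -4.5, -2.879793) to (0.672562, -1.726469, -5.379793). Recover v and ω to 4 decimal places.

v = 1.7500, ω = -1.0000

Δθ = -5.379793 − -2.879793 = -2.500000
ω = Δθ/dt = -2.500000/2.5 = -1.0000
R = −Δy/(cos θ' − cos θ) = -1.7500
v = R·ω = -1.7500·-1.0000 = 1.7500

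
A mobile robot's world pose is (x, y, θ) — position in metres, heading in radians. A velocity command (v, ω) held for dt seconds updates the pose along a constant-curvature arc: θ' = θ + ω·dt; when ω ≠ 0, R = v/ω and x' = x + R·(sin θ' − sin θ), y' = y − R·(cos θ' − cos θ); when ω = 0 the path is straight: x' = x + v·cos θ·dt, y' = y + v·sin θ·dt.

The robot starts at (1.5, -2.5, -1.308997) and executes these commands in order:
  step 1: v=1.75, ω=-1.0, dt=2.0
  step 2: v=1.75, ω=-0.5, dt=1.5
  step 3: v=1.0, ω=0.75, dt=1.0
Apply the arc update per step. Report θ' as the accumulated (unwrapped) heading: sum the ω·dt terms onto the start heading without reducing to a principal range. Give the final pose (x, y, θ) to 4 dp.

step 1: θ'=-3.3090 (R=-1.7500) → pose (-0.4820, -4.6785, -3.3090)
step 2: θ'=-4.0590 (R=-3.5000) → pose (-2.6779, -3.3550, -4.0590)
step 3: θ'=-3.3090 (R=1.3333) → pose (-3.5144, -2.8508, -3.3090)

(-3.5144, -2.8508, -3.3090)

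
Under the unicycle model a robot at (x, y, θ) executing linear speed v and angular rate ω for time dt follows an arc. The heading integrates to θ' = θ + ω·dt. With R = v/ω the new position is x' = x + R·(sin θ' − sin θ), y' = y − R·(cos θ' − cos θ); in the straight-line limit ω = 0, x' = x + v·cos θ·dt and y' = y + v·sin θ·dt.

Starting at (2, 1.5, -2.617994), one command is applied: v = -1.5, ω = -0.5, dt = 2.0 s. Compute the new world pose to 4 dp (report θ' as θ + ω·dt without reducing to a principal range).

(4.8758, 1.5679, -3.6180)

θ' = -2.6180 + -0.5·2.0 = -3.6180
R = v/ω = -1.5/-0.5 = 3.0000
x' = 2 + 3.0000·(sin -3.6180 − sin -2.6180) = 4.8758
y' = 1.5 − 3.0000·(cos -3.6180 − cos -2.6180) = 1.5679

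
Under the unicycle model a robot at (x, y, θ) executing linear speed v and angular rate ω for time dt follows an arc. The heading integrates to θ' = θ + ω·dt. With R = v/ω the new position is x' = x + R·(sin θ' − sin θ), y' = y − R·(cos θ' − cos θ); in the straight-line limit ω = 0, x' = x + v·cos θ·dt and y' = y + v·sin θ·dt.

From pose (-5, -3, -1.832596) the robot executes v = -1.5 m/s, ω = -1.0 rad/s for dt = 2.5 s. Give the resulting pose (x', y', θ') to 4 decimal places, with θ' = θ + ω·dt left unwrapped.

θ' = -1.8326 + -1.0·2.5 = -4.3326
R = v/ω = -1.5/-1.0 = 1.5000
x' = -5 + 1.5000·(sin -4.3326 − sin -1.8326) = -2.1580
y' = -3 − 1.5000·(cos -4.3326 − cos -1.8326) = -2.8321

(-2.1580, -2.8321, -4.3326)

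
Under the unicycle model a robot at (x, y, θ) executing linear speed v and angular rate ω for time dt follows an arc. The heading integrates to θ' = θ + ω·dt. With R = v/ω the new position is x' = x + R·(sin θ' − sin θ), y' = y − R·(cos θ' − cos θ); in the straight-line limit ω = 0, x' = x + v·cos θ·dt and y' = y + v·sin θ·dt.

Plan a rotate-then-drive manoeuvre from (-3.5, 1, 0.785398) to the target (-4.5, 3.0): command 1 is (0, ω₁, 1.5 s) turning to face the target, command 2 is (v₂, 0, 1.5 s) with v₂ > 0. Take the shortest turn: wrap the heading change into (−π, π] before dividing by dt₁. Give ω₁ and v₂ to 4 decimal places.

ω₁ = 0.8327, v₂ = 1.4907

heading to target = atan2(3−1, -4.5−-3.5) = 2.0344
Δθ = wrap(2.0344 − 0.7854) = 1.2490; ω₁ = Δθ/dt₁ = 0.8327
distance = √((-4.5−-3.5)² + (3−1)²) = 2.2361; v₂ = distance/dt₂ = 1.4907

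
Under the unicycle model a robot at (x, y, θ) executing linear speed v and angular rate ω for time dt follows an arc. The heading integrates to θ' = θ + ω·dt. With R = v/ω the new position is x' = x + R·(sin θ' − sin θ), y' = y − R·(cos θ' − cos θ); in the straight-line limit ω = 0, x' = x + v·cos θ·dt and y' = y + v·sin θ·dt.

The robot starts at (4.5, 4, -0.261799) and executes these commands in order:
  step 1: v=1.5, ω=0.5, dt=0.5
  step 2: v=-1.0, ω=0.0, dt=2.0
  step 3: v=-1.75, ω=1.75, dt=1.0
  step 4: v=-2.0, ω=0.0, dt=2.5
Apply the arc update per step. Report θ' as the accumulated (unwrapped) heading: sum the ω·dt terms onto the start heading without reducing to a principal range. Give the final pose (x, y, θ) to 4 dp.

(3.0765, -2.1751, 1.7382)

step 1: θ'=-0.0118 (R=3.0000) → pose (5.2411, 3.8980, -0.0118)
step 2: θ'=-0.0118 (straight) → pose (3.2412, 3.9216, -0.0118)
step 3: θ'=1.7382 (R=-1.0000) → pose (2.2434, 2.7550, 1.7382)
step 4: θ'=1.7382 (straight) → pose (3.0765, -2.1751, 1.7382)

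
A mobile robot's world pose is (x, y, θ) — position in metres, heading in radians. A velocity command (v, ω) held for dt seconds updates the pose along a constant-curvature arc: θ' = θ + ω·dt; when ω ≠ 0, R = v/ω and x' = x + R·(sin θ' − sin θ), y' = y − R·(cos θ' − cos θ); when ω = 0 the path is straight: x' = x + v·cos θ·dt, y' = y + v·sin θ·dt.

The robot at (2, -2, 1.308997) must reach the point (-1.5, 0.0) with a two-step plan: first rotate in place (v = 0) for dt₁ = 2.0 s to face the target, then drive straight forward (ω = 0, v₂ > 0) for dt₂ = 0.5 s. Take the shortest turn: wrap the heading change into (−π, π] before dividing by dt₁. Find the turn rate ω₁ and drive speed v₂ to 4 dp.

heading to target = atan2(0−-2, -1.5−2) = 2.6224
Δθ = wrap(2.6224 − 1.3090) = 1.3134; ω₁ = Δθ/dt₁ = 0.6567
distance = √((-1.5−2)² + (0−-2)²) = 4.0311; v₂ = distance/dt₂ = 8.0623

ω₁ = 0.6567, v₂ = 8.0623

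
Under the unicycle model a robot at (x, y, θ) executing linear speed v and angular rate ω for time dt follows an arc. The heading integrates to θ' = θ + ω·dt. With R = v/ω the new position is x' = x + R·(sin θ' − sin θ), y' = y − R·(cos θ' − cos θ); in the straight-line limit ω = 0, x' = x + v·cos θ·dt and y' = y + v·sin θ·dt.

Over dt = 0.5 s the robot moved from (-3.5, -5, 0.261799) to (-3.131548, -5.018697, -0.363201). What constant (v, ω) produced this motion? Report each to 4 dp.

Δθ = -0.363201 − 0.261799 = -0.625000
ω = Δθ/dt = -0.625000/0.5 = -1.2500
R = Δx/(sin θ' − sin θ) = -0.6000
v = R·ω = -0.6000·-1.2500 = 0.7500

v = 0.7500, ω = -1.2500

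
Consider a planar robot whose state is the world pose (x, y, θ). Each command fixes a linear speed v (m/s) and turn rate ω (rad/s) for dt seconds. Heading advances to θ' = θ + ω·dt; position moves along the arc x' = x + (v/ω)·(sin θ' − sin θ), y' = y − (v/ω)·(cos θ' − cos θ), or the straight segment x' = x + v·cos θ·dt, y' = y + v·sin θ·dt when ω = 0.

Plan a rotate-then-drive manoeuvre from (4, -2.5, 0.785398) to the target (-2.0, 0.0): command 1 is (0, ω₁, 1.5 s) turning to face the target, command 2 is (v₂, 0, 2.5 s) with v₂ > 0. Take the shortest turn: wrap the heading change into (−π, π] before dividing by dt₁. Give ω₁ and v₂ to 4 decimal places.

heading to target = atan2(0−-2.5, -2−4) = 2.7468
Δθ = wrap(2.7468 − 0.7854) = 1.9614; ω₁ = Δθ/dt₁ = 1.3076
distance = √((-2−4)² + (0−-2.5)²) = 6.5000; v₂ = distance/dt₂ = 2.6000

ω₁ = 1.3076, v₂ = 2.6000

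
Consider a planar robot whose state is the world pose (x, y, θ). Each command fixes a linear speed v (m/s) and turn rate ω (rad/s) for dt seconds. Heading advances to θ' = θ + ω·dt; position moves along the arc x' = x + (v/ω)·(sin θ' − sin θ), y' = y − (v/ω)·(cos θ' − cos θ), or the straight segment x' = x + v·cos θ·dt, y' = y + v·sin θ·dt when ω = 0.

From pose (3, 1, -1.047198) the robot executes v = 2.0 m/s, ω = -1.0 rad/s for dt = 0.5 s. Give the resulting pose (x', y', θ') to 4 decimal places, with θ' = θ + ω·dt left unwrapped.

θ' = -1.0472 + -1.0·0.5 = -1.5472
R = v/ω = 2.0/-1.0 = -2.0000
x' = 3 + -2.0000·(sin -1.5472 − sin -1.0472) = 3.2674
y' = 1 − -2.0000·(cos -1.5472 − cos -1.0472) = 0.0472

(3.2674, 0.0472, -1.5472)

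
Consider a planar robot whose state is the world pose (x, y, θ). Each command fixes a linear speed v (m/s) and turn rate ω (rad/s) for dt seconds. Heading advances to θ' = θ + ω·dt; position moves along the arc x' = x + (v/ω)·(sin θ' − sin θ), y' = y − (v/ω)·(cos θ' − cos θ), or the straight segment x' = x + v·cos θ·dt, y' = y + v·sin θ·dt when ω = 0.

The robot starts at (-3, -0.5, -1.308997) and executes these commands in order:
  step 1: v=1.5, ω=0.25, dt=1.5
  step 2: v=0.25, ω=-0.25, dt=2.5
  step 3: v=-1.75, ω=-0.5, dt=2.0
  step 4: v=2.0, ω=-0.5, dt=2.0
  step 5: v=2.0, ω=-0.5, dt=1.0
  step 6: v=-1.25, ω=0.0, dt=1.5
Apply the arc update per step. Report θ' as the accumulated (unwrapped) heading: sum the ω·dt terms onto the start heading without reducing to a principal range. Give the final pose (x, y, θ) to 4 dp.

step 1: θ'=-0.9340 (R=6.0000) → pose (-2.0285, -2.5148, -0.9340)
step 2: θ'=-1.5590 (R=-1.0000) → pose (-1.8325, -3.0977, -1.5590)
step 3: θ'=-2.5590 (R=3.5000) → pose (-0.2585, -0.1337, -2.5590)
step 4: θ'=-3.5590 (R=-4.0000) → pose (-4.0808, -0.4502, -3.5590)
step 5: θ'=-4.0590 (R=-4.0000) → pose (-5.6353, 0.7749, -4.0590)
step 6: θ'=-4.0590 (straight) → pose (-4.4956, -0.7139, -4.0590)

(-4.4956, -0.7139, -4.0590)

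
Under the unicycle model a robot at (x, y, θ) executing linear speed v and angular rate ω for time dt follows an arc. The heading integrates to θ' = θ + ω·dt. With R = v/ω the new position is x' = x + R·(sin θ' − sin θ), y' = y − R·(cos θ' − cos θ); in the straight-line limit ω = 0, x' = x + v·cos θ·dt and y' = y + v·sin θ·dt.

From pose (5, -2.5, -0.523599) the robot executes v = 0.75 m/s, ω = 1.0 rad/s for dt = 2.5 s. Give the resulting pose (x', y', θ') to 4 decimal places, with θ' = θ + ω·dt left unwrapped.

θ' = -0.5236 + 1.0·2.5 = 1.9764
R = v/ω = 0.75/1.0 = 0.7500
x' = 5 + 0.7500·(sin 1.9764 − sin -0.5236) = 6.0641
y' = -2.5 − 0.7500·(cos 1.9764 − cos -0.5236) = -1.5546

(6.0641, -1.5546, 1.9764)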